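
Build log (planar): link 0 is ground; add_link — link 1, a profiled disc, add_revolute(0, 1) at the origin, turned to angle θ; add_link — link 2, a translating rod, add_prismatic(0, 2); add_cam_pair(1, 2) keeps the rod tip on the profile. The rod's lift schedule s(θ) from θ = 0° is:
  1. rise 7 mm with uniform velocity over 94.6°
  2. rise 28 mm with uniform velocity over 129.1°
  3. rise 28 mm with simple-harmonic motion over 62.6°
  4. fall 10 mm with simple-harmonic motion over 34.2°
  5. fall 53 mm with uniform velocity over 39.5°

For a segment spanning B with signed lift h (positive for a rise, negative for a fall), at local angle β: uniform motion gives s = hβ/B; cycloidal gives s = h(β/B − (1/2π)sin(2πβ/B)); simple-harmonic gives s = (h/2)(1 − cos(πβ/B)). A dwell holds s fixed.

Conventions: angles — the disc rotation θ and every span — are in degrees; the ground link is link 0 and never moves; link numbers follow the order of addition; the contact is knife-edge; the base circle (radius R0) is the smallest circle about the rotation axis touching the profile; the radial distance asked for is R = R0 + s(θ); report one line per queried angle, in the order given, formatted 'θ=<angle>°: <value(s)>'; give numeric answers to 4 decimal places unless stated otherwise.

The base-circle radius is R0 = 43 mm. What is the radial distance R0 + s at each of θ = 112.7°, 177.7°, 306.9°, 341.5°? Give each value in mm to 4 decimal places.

seg 1 [0°–94.6°] uniform, h=7: full span → s += 7 → s = 7.0000
seg 2 [94.6°–223.7°] uniform, h=28: θ=112.7° here. β=18.1, B=129.1. 28·18.1/129.1 = 3.9256 → s = 10.9256
seg 2 [94.6°–223.7°] uniform, h=28: θ=177.7° here. β=83.1, B=129.1. 28·83.1/129.1 = 18.0232 → s = 25.0232
seg 2 [94.6°–223.7°] uniform, h=28: full span → s += 28 → s = 35.0000
seg 3 [223.7°–286.3°] simple-harmonic, h=28: full span → s += 28 → s = 63.0000
seg 4 [286.3°–320.5°] simple-harmonic, h=-10: θ=306.9° here. β=20.6, B=34.2. -10/2·(1 − cos(π·0.6023)) = -6.5800 → s = 56.4200
seg 4 [286.3°–320.5°] simple-harmonic, h=-10: full span → s += -10 → s = 53.0000
seg 5 [320.5°–360°] uniform, h=-53: θ=341.5° here. β=21, B=39.5. -53·21/39.5 = -28.1772 → s = 24.8228
θ=112.7°: R = R0 + s = 43 + 10.9256 = 53.9256
θ=177.7°: R = R0 + s = 43 + 25.0232 = 68.0232
θ=306.9°: R = R0 + s = 43 + 56.4200 = 99.4200
θ=341.5°: R = R0 + s = 43 + 24.8228 = 67.8228

θ=112.7°: 53.9256
θ=177.7°: 68.0232
θ=306.9°: 99.4200
θ=341.5°: 67.8228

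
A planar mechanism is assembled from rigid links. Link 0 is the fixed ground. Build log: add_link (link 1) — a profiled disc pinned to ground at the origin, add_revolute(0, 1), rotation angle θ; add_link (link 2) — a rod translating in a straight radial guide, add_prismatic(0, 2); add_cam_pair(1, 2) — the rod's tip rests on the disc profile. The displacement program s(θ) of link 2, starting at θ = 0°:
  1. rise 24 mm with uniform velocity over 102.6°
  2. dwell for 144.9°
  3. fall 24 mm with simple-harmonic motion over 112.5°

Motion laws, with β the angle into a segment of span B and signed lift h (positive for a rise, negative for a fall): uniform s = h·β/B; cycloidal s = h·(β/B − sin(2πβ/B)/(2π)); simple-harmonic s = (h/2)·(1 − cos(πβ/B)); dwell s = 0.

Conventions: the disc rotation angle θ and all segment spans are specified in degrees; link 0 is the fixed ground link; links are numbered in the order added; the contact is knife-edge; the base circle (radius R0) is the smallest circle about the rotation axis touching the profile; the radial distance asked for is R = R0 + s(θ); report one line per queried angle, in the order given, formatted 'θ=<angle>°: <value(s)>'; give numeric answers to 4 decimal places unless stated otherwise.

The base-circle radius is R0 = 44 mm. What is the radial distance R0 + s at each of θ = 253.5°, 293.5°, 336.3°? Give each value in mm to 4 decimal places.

seg 1 [0°–102.6°] uniform, h=24: full span → s += 24 → s = 24.0000
seg 2 [102.6°–247.5°] dwell: s stays 24.0000
seg 3 [247.5°–360°] simple-harmonic, h=-24: θ=253.5° here. β=6, B=112.5. -24/2·(1 − cos(π·0.0533)) = -0.1680 → s = 23.8320
seg 3 [247.5°–360°] simple-harmonic, h=-24: θ=293.5° here. β=46, B=112.5. -24/2·(1 − cos(π·0.4089)) = -8.6119 → s = 15.3881
seg 3 [247.5°–360°] simple-harmonic, h=-24: θ=336.3° here. β=88.8, B=112.5. -24/2·(1 − cos(π·0.7893)) = -21.4664 → s = 2.5336
θ=253.5°: R = R0 + s = 44 + 23.8320 = 67.8320
θ=293.5°: R = R0 + s = 44 + 15.3881 = 59.3881
θ=336.3°: R = R0 + s = 44 + 2.5336 = 46.5336

θ=253.5°: 67.8320
θ=293.5°: 59.3881
θ=336.3°: 46.5336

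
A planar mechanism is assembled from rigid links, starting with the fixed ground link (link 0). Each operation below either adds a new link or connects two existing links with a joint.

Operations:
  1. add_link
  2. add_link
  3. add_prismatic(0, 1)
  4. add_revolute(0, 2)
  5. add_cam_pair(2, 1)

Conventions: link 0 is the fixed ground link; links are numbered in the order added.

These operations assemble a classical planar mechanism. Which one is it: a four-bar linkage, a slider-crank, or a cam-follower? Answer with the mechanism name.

links: 3 (incl. ground); joints: 1 revolute, 1 prismatic, 1 higher (cam) pair, forming one closed loop
3 links, revolute + prismatic + higher pair in one loop → cam-follower

cam-follower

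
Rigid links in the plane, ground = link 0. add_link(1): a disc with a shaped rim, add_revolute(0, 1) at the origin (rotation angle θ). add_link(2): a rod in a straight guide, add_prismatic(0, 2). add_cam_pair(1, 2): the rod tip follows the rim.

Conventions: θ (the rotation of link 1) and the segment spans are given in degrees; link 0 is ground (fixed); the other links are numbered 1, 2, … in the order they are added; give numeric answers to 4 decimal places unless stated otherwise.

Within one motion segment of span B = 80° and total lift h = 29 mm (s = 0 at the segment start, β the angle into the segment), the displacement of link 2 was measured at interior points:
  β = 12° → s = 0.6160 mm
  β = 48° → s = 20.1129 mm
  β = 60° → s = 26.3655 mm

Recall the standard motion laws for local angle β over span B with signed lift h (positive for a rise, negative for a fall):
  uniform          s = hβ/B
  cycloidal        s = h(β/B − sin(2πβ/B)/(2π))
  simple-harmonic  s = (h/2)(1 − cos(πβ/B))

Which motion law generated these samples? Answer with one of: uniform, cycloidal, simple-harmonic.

candidates at β/B = r: uniform s = h·r (linear in β); cycloidal s = h·(r − sin(2πr)/(2π)); simple-harmonic s = (h/2)(1 − cos(πr))
β=12°: printed 0.6160 | uniform 4.3500, cycloidal 0.6160, simple-harmonic 1.5804
β=48°: printed 20.1129 | uniform 17.4000, cycloidal 20.1129, simple-harmonic 18.9807
β=60°: printed 26.3655 | uniform 21.7500, cycloidal 26.3655, simple-harmonic 24.7530
only one law matches every sample → cycloidal

cycloidal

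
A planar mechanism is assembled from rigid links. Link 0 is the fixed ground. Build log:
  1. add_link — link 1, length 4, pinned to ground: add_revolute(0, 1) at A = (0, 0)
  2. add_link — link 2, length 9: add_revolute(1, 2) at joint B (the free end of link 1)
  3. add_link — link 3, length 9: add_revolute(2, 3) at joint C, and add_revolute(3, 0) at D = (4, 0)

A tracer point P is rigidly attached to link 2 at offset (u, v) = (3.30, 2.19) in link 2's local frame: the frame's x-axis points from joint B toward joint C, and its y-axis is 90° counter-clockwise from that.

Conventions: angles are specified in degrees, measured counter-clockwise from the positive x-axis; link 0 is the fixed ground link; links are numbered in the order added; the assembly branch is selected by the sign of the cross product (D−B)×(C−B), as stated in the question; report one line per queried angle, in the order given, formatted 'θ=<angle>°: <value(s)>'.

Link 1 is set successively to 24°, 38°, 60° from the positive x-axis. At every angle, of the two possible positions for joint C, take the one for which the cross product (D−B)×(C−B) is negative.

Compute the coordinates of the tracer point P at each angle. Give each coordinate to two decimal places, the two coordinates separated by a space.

A=(0,0), D=(4.00,0)
θ=24°: B = A + 4.00·(cos24°, sin24°) = (3.6542, 1.6269)
θ=24°: |BD| = 1.6633
θ=24°: circle(B,9.00) ∩ circle(D,9.00): a=0.8316, h=8.9615
θ=24°:   candidates: C₊=(12.5928,2.6767) cross=14.906; C₋=(-4.9386,-1.0497) cross=-14.906
θ=24°:   branch - wants cross < 0 → take C=(-4.9386,-1.0497) (cross=-14.906)
θ=24°: ex = (C−B)/|BC| = (-0.9548,-0.2974); ey = (0.2974,-0.9548)
θ=24°: P = B + 3.30·ex + 2.19·ey = (1.1548,-1.4454)
θ=38°: B = A + 4.00·(cos38°, sin38°) = (3.1520, 2.4626)
θ=38°: |BD| = 2.6045
θ=38°: circle(B,9.00) ∩ circle(D,9.00): a=1.3023, h=8.9053
θ=38°:   candidates: C₊=(11.9961,4.1306) cross=23.194; C₋=(-4.8441,-1.6680) cross=-23.194
θ=38°:   branch - wants cross < 0 → take C=(-4.8441,-1.6680) (cross=-23.194)
θ=38°: ex = (C−B)/|BC| = (-0.8885,-0.4590); ey = (0.4590,-0.8885)
θ=38°: P = B + 3.30·ex + 2.19·ey = (1.2252,-0.9976)
θ=60°: B = A + 4.00·(cos60°, sin60°) = (2.0000, 3.4641)
θ=60°: |BD| = 4.0000
θ=60°: circle(B,9.00) ∩ circle(D,9.00): a=2.0000, h=8.7750
θ=60°:   candidates: C₊=(10.5993,6.1195) cross=35.100; C₋=(-4.5993,-2.6554) cross=-35.100
θ=60°:   branch - wants cross < 0 → take C=(-4.5993,-2.6554) (cross=-35.100)
θ=60°: ex = (C−B)/|BC| = (-0.7333,-0.6799); ey = (0.6799,-0.7333)
θ=60°: P = B + 3.30·ex + 2.19·ey = (1.0693,-0.3856)

θ=24°: 1.15 -1.45
θ=38°: 1.23 -1.00
θ=60°: 1.07 -0.39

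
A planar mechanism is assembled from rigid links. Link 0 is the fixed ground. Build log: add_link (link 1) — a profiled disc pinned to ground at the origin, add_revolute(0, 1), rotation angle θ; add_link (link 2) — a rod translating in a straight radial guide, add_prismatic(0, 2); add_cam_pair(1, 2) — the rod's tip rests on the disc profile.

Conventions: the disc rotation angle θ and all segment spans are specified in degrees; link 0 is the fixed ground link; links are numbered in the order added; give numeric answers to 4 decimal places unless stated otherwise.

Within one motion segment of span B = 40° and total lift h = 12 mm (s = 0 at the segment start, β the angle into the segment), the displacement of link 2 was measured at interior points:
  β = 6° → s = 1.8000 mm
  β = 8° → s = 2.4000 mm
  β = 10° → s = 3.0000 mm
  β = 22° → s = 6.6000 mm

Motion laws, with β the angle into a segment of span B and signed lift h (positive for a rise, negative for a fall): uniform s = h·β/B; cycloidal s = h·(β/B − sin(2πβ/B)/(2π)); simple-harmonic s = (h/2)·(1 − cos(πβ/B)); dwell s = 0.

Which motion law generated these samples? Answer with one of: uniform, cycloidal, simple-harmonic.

candidates at β/B = r: uniform s = h·r (linear in β); cycloidal s = h·(r − sin(2πr)/(2π)); simple-harmonic s = (h/2)(1 − cos(πr))
β=6°: printed 1.8000 | uniform 1.8000, cycloidal 0.2549, simple-harmonic 0.6540
β=8°: printed 2.4000 | uniform 2.4000, cycloidal 0.5836, simple-harmonic 1.1459
β=10°: printed 3.0000 | uniform 3.0000, cycloidal 1.0901, simple-harmonic 1.7574
β=22°: printed 6.6000 | uniform 6.6000, cycloidal 7.1902, simple-harmonic 6.9386
only one law matches every sample → uniform

uniform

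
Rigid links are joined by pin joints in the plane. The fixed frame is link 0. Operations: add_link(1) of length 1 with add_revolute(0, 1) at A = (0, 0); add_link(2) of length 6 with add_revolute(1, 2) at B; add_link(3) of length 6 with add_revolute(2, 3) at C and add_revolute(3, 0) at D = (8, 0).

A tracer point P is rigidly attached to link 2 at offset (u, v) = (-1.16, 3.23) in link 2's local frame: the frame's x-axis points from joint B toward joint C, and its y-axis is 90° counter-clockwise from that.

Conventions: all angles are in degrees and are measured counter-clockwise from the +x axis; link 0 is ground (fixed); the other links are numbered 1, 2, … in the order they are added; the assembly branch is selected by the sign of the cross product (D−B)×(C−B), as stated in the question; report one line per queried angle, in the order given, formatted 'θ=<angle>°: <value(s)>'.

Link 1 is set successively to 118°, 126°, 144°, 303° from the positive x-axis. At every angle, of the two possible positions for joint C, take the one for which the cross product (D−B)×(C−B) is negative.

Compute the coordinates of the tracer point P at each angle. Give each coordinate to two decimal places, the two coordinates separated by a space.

A=(0,0), D=(8.00,0)
θ=118°: B = A + 1.00·(cos118°, sin118°) = (-0.4695, 0.8829)
θ=118°: |BD| = 8.5154
θ=118°: circle(B,6.00) ∩ circle(D,6.00): a=4.2577, h=4.2275
θ=118°:   candidates: C₊=(4.2036,4.6462) cross=35.999; C₋=(3.3269,-3.7633) cross=-35.999
θ=118°:   branch - wants cross < 0 → take C=(3.3269,-3.7633) (cross=-35.999)
θ=118°: ex = (C−B)/|BC| = (0.6327,-0.7744); ey = (0.7744,0.6327)
θ=118°: P = B + -1.16·ex + 3.23·ey = (1.2978,3.8249)
θ=126°: B = A + 1.00·(cos126°, sin126°) = (-0.5878, 0.8090)
θ=126°: |BD| = 8.6258
θ=126°: circle(B,6.00) ∩ circle(D,6.00): a=4.3129, h=4.1712
θ=126°:   candidates: C₊=(4.0973,4.5573) cross=35.980; C₋=(3.3149,-3.7483) cross=-35.980
θ=126°:   branch - wants cross < 0 → take C=(3.3149,-3.7483) (cross=-35.980)
θ=126°: ex = (C−B)/|BC| = (0.6504,-0.7596); ey = (0.7596,0.6504)
θ=126°: P = B + -1.16·ex + 3.23·ey = (1.1111,3.7910)
θ=144°: B = A + 1.00·(cos144°, sin144°) = (-0.8090, 0.5878)
θ=144°: |BD| = 8.8286
θ=144°: circle(B,6.00) ∩ circle(D,6.00): a=4.4143, h=4.0637
θ=144°:   candidates: C₊=(3.8660,4.3486) cross=35.877; C₋=(3.3249,-3.7608) cross=-35.877
θ=144°:   branch - wants cross < 0 → take C=(3.3249,-3.7608) (cross=-35.877)
θ=144°: ex = (C−B)/|BC| = (0.6890,-0.7248); ey = (0.7248,0.6890)
θ=144°: P = B + -1.16·ex + 3.23·ey = (0.7328,3.6540)
θ=303°: B = A + 1.00·(cos303°, sin303°) = (0.5446, -0.8387)
θ=303°: |BD| = 7.5024
θ=303°: circle(B,6.00) ∩ circle(D,6.00): a=3.7512, h=4.6828
θ=303°:   candidates: C₊=(3.7488,4.2341) cross=35.132; C₋=(4.7958,-5.0728) cross=-35.132
θ=303°:   branch - wants cross < 0 → take C=(4.7958,-5.0728) (cross=-35.132)
θ=303°: ex = (C−B)/|BC| = (0.7085,-0.7057); ey = (0.7057,0.7085)
θ=303°: P = B + -1.16·ex + 3.23·ey = (2.0021,2.2685)

θ=118°: 1.30 3.82
θ=126°: 1.11 3.79
θ=144°: 0.73 3.65
θ=303°: 2.00 2.27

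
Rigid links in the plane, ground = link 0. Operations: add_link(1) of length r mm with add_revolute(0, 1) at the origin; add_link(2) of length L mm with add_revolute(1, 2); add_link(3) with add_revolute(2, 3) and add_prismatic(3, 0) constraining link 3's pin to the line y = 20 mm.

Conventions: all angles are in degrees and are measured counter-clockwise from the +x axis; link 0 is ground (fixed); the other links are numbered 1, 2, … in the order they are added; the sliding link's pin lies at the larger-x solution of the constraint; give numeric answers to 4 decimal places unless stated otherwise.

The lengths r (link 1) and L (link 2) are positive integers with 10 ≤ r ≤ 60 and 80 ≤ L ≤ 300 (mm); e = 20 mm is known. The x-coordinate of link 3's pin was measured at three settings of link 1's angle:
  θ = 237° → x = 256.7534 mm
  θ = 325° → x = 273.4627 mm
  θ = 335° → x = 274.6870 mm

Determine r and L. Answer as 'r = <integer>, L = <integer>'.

constraint per measurement: (x − r cos θ)² + (r sin θ − e)² = L²
subtracting the θ₁ and θ₂ equations cancels the r² and L² terms:
r = (x₁² − x₂²) / (2[(x₁cos θ₁ + e sin θ₁) − (x₂cos θ₂ + e sin θ₂)]) = 12.0000 → r = 12
L² = (x₁ − r cos θ₁)² + (r sin θ₁ − e)² = 70224.9805 → L = 265.0000 → L = 265
check at θ₃=335°: x = 274.6870 (printed 274.6870) ✓

r = 12, L = 265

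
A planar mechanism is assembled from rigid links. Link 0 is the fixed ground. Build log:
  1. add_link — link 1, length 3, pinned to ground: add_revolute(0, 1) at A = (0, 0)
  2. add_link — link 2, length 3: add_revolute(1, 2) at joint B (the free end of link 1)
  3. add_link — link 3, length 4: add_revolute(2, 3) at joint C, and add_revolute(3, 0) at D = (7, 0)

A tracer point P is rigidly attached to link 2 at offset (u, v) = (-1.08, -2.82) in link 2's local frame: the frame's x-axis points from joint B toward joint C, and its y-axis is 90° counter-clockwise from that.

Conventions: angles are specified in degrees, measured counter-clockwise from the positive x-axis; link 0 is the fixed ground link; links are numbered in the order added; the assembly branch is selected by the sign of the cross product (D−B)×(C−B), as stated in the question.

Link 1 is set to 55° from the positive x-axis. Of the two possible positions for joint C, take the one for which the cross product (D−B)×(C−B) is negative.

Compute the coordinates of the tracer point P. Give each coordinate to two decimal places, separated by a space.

A=(0,0), D=(7.00,0)
B = A + 3.00·(cos55°, sin55°) = (1.7207, 2.4575)
|BD| = 5.8232
circle(B,3.00) ∩ circle(D,4.00): a=2.3106, h=1.9135
  candidates: C₊=(4.6230,3.2171) cross=11.142; C₋=(3.0080,-0.2523) cross=-11.142
  branch - wants cross < 0 → take C=(3.0080,-0.2523) (cross=-11.142)
ex = (C−B)/|BC| = (0.4291,-0.9033); ey = (0.9033,0.4291)
P = B + -1.08·ex + -2.82·ey = (-1.2899,2.2230)

-1.29 2.22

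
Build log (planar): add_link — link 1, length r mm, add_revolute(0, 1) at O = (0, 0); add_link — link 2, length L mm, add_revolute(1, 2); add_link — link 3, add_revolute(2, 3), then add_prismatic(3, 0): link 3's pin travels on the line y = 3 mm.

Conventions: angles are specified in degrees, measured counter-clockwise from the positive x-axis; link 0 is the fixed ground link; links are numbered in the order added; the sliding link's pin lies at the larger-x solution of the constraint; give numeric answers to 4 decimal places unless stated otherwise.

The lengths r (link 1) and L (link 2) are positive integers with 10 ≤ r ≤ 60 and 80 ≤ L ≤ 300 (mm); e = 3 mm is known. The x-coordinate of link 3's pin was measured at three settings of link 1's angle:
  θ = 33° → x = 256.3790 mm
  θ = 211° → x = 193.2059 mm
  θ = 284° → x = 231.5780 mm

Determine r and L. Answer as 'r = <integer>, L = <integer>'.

constraint per measurement: (x − r cos θ)² + (r sin θ − e)² = L²
subtracting the θ₁ and θ₂ equations cancels the r² and L² terms:
r = (x₁² − x₂²) / (2[(x₁cos θ₁ + e sin θ₁) − (x₂cos θ₂ + e sin θ₂)]) = 37.0000 → r = 37
L² = (x₁ − r cos θ₁)² + (r sin θ₁ − e)² = 51075.9852 → L = 226.0000 → L = 226
check at θ₃=284°: x = 231.5780 (printed 231.5780) ✓

r = 37, L = 226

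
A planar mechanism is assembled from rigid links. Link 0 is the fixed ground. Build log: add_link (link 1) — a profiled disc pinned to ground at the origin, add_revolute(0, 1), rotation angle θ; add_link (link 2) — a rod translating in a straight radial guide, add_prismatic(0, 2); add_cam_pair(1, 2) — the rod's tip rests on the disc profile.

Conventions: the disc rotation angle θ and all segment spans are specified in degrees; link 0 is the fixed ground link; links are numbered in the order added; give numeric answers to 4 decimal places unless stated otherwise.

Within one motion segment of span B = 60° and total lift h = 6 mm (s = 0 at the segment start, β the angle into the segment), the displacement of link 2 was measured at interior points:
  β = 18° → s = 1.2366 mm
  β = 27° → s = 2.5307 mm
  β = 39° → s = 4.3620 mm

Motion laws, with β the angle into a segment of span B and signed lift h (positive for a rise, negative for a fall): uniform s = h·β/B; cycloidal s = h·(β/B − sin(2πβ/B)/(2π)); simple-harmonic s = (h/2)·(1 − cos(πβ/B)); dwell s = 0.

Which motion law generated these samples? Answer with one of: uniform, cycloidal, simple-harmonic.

candidates at β/B = r: uniform s = h·r (linear in β); cycloidal s = h·(r − sin(2πr)/(2π)); simple-harmonic s = (h/2)(1 − cos(πr))
β=18°: printed 1.2366 | uniform 1.8000, cycloidal 0.8918, simple-harmonic 1.2366
β=27°: printed 2.5307 | uniform 2.7000, cycloidal 2.4049, simple-harmonic 2.5307
β=39°: printed 4.3620 | uniform 3.9000, cycloidal 4.6726, simple-harmonic 4.3620
only one law matches every sample → simple-harmonic

simple-harmonic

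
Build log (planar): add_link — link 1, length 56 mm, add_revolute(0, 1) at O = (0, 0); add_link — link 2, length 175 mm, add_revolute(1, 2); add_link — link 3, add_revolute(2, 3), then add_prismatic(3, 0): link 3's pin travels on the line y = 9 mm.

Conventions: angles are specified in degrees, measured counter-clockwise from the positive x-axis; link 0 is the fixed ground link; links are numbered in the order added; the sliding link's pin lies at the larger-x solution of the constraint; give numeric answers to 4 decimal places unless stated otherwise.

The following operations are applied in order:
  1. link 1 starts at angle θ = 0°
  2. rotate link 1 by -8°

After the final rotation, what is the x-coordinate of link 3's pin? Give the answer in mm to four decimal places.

geometry: r = 56 mm, L = 175 mm, e = 9 mm; θ starts at 0°
rotate link 1 by -8°: θ ← 0° -8° = -8°
crank pin P = (r cos θ, r sin θ) = (55.455012, -7.793694)
h = r sin θ − e = -7.793694 − 9 = -16.793694
x = r cos θ + √(L² − h²) = 55.455012 + 174.192342 = 229.647353

229.6474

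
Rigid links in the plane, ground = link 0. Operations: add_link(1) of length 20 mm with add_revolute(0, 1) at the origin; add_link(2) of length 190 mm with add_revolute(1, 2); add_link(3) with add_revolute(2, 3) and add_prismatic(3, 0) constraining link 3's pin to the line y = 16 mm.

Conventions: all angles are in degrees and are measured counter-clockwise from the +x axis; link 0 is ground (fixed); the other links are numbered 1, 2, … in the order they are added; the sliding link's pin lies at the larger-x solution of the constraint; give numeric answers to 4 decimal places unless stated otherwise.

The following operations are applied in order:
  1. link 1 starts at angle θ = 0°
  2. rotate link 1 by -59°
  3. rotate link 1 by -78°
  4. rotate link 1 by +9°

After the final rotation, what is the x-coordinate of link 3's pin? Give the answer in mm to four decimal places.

geometry: r = 20 mm, L = 190 mm, e = 16 mm; θ starts at 0°
rotate link 1 by -59°: θ ← 0° -59° = -59°
rotate link 1 by -78°: θ ← -59° -78° = -137°
rotate link 1 by +9°: θ ← -137° +9° = -128°
crank pin P = (r cos θ, r sin θ) = (-12.313230, -15.760215)
h = r sin θ − e = -15.760215 − 16 = -31.760215
x = r cos θ + √(L² − h²) = -12.313230 + 187.326690 = 175.013460

175.0135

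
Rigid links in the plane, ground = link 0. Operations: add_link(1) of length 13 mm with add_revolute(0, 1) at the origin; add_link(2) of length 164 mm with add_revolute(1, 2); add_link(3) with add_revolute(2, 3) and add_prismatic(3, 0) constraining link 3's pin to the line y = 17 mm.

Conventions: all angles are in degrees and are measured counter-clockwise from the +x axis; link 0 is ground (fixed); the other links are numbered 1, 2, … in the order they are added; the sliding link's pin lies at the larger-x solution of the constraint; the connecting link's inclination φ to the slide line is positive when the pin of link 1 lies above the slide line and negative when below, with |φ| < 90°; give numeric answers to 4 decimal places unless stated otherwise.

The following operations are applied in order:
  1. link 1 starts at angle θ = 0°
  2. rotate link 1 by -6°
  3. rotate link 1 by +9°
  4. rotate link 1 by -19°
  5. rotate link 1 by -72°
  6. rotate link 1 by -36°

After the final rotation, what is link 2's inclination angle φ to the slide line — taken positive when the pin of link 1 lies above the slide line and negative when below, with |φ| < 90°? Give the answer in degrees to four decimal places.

geometry: r = 13 mm, L = 164 mm, e = 17 mm; θ starts at 0°
rotate link 1 by -6°: θ ← 0° -6° = -6°
rotate link 1 by +9°: θ ← -6° +9° = 3°
rotate link 1 by -19°: θ ← 3° -19° = -16°
rotate link 1 by -72°: θ ← -16° -72° = -88°
rotate link 1 by -36°: θ ← -88° -36° = -124°
h = r sin θ − e = -10.777488 − 17 = -27.777488
sin φ = h / L = -27.777488 / 164 = -0.16937493
φ = arcsin(-0.16937493) = -9.751478°

-9.7515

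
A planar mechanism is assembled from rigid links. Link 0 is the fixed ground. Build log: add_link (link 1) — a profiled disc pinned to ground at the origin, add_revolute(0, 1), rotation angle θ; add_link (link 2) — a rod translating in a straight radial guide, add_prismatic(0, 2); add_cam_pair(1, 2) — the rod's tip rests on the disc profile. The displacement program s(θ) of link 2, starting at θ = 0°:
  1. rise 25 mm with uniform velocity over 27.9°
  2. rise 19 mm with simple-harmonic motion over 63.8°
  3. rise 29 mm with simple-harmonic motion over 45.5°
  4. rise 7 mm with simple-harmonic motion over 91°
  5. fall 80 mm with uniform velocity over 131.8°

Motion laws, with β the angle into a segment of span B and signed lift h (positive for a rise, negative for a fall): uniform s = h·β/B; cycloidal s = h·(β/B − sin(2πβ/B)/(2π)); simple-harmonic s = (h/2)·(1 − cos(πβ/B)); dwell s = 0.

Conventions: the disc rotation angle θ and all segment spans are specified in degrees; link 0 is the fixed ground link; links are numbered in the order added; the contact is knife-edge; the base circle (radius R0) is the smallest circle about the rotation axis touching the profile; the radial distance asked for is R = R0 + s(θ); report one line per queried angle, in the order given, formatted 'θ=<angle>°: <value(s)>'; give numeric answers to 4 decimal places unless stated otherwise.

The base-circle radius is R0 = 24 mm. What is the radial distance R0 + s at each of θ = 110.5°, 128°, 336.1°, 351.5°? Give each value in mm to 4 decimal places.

seg 1 [0°–27.9°] uniform, h=25: full span → s += 25 → s = 25.0000
seg 2 [27.9°–91.7°] simple-harmonic, h=19: full span → s += 19 → s = 44.0000
seg 3 [91.7°–137.2°] simple-harmonic, h=29: θ=110.5° here. β=18.8, B=45.5. 29/2·(1 − cos(π·0.4132)) = 10.5942 → s = 54.5942
seg 3 [91.7°–137.2°] simple-harmonic, h=29: θ=128° here. β=36.3, B=45.5. 29/2·(1 − cos(π·0.7978)) = 26.1716 → s = 70.1716
seg 3 [91.7°–137.2°] simple-harmonic, h=29: full span → s += 29 → s = 73.0000
seg 4 [137.2°–228.2°] simple-harmonic, h=7: full span → s += 7 → s = 80.0000
seg 5 [228.2°–360°] uniform, h=-80: θ=336.1° here. β=107.9, B=131.8. -80·107.9/131.8 = -65.4932 → s = 14.5068
seg 5 [228.2°–360°] uniform, h=-80: θ=351.5° here. β=123.3, B=131.8. -80·123.3/131.8 = -74.8407 → s = 5.1593
θ=110.5°: R = R0 + s = 24 + 54.5942 = 78.5942
θ=128°: R = R0 + s = 24 + 70.1716 = 94.1716
θ=336.1°: R = R0 + s = 24 + 14.5068 = 38.5068
θ=351.5°: R = R0 + s = 24 + 5.1593 = 29.1593

θ=110.5°: 78.5942
θ=128°: 94.1716
θ=336.1°: 38.5068
θ=351.5°: 29.1593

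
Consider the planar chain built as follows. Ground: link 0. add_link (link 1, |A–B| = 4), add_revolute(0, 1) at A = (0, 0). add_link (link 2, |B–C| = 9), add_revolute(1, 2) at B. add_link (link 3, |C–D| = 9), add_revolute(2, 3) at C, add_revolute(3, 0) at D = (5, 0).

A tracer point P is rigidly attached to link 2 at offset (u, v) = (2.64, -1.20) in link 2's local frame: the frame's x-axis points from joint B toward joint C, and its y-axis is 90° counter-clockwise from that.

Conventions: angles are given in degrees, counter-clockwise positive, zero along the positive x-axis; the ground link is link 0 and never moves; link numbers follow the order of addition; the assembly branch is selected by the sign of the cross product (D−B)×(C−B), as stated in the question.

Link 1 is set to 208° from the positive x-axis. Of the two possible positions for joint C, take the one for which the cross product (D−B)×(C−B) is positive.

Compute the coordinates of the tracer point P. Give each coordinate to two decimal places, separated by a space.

A=(0,0), D=(5.00,0)
B = A + 4.00·(cos208°, sin208°) = (-3.5318, -1.8779)
|BD| = 8.7360
circle(B,9.00) ∩ circle(D,9.00): a=4.3680, h=7.8690
  candidates: C₊=(-0.9574,6.7461) cross=68.743; C₋=(2.4256,-8.6240) cross=-68.743
  branch + wants cross > 0 → take C=(-0.9574,6.7461) (cross=68.743)
ex = (C−B)/|BC| = (0.2860,0.9582); ey = (-0.9582,0.2860)
P = B + 2.64·ex + -1.20·ey = (-1.6268,0.3086)

-1.63 0.31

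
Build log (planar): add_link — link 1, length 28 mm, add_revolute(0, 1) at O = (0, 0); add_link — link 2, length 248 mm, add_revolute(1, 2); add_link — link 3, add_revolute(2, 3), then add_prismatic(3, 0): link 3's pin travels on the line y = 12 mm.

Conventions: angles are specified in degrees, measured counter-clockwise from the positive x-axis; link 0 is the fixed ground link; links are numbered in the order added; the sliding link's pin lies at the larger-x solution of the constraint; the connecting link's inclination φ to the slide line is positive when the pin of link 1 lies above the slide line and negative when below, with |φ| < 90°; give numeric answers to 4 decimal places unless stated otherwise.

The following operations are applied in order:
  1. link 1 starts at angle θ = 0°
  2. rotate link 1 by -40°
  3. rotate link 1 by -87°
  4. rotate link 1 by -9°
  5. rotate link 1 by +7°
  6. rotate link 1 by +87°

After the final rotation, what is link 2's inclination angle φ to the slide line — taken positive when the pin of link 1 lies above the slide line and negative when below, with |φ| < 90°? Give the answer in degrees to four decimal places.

geometry: r = 28 mm, L = 248 mm, e = 12 mm; θ starts at 0°
rotate link 1 by -40°: θ ← 0° -40° = -40°
rotate link 1 by -87°: θ ← -40° -87° = -127°
rotate link 1 by -9°: θ ← -127° -9° = -136°
rotate link 1 by +7°: θ ← -136° +7° = -129°
rotate link 1 by +87°: θ ← -129° +87° = -42°
h = r sin θ − e = -18.735657 − 12 = -30.735657
sin φ = h / L = -30.735657 / 248 = -0.12393410
φ = arcsin(-0.12393410) = -7.119206°

-7.1192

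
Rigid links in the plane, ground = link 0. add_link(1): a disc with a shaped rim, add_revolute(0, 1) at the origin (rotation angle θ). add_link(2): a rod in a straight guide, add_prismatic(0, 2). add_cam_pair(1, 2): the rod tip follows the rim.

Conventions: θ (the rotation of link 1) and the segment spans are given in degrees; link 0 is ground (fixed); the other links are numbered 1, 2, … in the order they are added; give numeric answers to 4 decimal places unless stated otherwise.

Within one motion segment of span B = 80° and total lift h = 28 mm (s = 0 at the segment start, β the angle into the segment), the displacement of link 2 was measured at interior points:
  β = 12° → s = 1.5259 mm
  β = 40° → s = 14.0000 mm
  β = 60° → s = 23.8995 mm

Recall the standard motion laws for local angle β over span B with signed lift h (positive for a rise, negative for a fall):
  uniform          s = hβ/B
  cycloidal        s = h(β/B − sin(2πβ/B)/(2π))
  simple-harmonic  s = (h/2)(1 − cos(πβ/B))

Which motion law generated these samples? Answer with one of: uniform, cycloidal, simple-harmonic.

candidates at β/B = r: uniform s = h·r (linear in β); cycloidal s = h·(r − sin(2πr)/(2π)); simple-harmonic s = (h/2)(1 − cos(πr))
β=12°: printed 1.5259 | uniform 4.2000, cycloidal 0.5947, simple-harmonic 1.5259
β=40°: printed 14.0000 | uniform 14.0000, cycloidal 14.0000, simple-harmonic 14.0000
β=60°: printed 23.8995 | uniform 21.0000, cycloidal 25.4563, simple-harmonic 23.8995
only one law matches every sample → simple-harmonic

simple-harmonic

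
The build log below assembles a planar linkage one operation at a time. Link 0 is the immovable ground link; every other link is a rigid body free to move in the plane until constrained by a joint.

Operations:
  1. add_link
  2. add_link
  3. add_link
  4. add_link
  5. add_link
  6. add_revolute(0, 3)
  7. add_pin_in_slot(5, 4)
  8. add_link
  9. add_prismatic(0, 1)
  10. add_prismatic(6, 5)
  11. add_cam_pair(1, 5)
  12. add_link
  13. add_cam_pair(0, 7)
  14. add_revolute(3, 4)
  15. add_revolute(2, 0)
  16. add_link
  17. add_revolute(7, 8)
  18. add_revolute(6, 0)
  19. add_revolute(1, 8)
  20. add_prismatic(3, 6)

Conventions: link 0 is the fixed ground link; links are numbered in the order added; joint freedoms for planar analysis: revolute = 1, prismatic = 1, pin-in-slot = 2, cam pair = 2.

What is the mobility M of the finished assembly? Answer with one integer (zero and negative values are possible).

ground; <1,0,0>
#1 <2,0,0>
#2 <3,0,0>
#3 <4,0,0>
#4 <5,0,0>
#5 <6,0,0>
R:0↔3 J1 <6,1,0>
PS:5↔4 J2 <6,1,1>
#6 <7,1,1>
P:0↔1 J1 <7,2,1>
P:6↔5 J1 <7,3,1>
C:1↔5 J2 <7,3,2>
#7 <8,3,2>
C:0↔7 J2 <8,3,3>
R:3↔4 J1 <8,4,3>
R:2↔0 J1 <8,5,3>
#8 <9,5,3>
R:7↔8 J1 <9,6,3>
R:6↔0 J1 <9,7,3>
R:1↔8 J1 <9,8,3>
P:3↔6 J1 <9,9,3>
3×8 − 2×9 − 1×3 = 3

M = 3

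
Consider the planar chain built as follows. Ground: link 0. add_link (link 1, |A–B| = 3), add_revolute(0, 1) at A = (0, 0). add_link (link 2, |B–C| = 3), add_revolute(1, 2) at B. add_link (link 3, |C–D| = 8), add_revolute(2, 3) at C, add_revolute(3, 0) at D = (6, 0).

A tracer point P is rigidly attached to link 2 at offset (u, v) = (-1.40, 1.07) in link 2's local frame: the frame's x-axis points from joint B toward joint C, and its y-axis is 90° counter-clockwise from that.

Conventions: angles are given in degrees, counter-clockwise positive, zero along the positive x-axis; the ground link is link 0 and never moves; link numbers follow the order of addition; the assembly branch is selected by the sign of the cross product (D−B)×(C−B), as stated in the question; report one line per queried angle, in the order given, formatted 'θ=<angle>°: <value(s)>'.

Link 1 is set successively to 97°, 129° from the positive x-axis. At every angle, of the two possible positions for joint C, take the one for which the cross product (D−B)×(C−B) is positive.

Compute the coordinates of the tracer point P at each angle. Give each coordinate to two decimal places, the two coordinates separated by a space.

A=(0,0), D=(6.00,0)
θ=97°: B = A + 3.00·(cos97°, sin97°) = (-0.3656, 2.9776)
θ=97°: |BD| = 7.0276
θ=97°: circle(B,3.00) ∩ circle(D,8.00): a=-0.3993, h=2.9733
θ=97°:   candidates: C₊=(0.5325,5.8401) cross=20.895; C₋=(-1.9871,0.4536) cross=-20.895
θ=97°:   branch + wants cross > 0 → take C=(0.5325,5.8401) (cross=20.895)
θ=97°: ex = (C−B)/|BC| = (0.2994,0.9541); ey = (-0.9541,0.2994)
θ=97°: P = B + -1.40·ex + 1.07·ey = (-1.8056,1.9622)
θ=129°: B = A + 3.00·(cos129°, sin129°) = (-1.8880, 2.3314)
θ=129°: |BD| = 8.2253
θ=129°: circle(B,3.00) ∩ circle(D,8.00): a=0.7693, h=2.8997
θ=129°:   candidates: C₊=(-0.3283,4.8941) cross=23.851; C₋=(-1.9721,-0.6674) cross=-23.851
θ=129°:   branch + wants cross > 0 → take C=(-0.3283,4.8941) (cross=23.851)
θ=129°: ex = (C−B)/|BC| = (0.5199,0.8542); ey = (-0.8542,0.5199)
θ=129°: P = B + -1.40·ex + 1.07·ey = (-3.5298,1.6918)

θ=97°: -1.81 1.96
θ=129°: -3.53 1.69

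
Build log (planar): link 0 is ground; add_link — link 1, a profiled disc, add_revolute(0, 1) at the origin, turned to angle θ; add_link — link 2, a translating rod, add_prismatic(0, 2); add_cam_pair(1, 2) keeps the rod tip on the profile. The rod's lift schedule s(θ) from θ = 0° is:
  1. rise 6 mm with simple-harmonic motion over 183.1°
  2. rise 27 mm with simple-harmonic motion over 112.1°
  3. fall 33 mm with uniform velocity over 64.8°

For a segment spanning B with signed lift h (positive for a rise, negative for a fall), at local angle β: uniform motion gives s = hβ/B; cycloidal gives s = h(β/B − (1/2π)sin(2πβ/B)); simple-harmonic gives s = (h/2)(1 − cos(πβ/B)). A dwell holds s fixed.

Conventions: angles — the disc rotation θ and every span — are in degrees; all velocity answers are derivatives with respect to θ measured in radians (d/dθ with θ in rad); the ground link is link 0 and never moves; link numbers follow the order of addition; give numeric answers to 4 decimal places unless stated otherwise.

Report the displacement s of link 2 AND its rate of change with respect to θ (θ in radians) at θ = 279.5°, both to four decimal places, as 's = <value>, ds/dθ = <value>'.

seg 1 [0°–183.1°] simple-harmonic, h=6: full span → s += 6 → s = 6.0000
seg 2 [183.1°–295.2°] simple-harmonic, h=27: θ=279.5° here. β=96.4, B=112.1. 27/2·(1 − cos(π·0.8599)) = 25.7142 → s = 31.7142
velocity in seg [183.1°–295.2°] (simple-harmonic), θ in radians: β = 96.4° = 1.6825 rad, B = 112.1° = 1.9565 rad; ds/dθ = (πh/(2B)) sin(πβ/B) = (π·27/(2·1.9565)) sin(π·0.8599) = 9.232947 mm/rad

s = 31.7142, ds/dθ = 9.2329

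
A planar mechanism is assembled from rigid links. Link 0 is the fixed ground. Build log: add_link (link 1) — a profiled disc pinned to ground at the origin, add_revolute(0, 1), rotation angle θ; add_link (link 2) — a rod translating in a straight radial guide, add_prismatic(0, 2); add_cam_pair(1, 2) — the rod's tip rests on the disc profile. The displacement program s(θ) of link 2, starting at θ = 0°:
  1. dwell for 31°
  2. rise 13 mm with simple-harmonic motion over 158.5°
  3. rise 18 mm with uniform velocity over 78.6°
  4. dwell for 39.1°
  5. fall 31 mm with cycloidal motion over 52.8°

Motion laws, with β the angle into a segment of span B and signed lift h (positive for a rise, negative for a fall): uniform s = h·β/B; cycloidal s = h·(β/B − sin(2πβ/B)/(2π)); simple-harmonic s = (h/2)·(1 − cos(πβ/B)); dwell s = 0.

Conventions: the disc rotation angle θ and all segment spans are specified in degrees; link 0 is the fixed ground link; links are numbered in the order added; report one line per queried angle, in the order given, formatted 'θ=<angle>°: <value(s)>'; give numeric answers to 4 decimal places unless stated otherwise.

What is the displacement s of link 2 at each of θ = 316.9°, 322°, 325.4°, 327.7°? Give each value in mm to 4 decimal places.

seg 1 [0°–31°] dwell: s stays 0.0000
seg 2 [31°–189.5°] simple-harmonic, h=13: full span → s += 13 → s = 13.0000
seg 3 [189.5°–268.1°] uniform, h=18: full span → s += 18 → s = 31.0000
seg 4 [268.1°–307.2°] dwell: s stays 31.0000
seg 5 [307.2°–360°] cycloidal, h=-31: θ=316.9° here. β=9.7, B=52.8. -31·(0.1837 − sin(2π·0.1837)/(2π)) = -1.1831 → s = 29.8169
seg 5 [307.2°–360°] cycloidal, h=-31: θ=322° here. β=14.8, B=52.8. -31·(0.2803 − sin(2π·0.2803)/(2π)) = -3.8448 → s = 27.1552
seg 5 [307.2°–360°] cycloidal, h=-31: θ=325.4° here. β=18.2, B=52.8. -31·(0.3447 − sin(2π·0.3447)/(2π)) = -6.5997 → s = 24.4003
seg 5 [307.2°–360°] cycloidal, h=-31: θ=327.7° here. β=20.5, B=52.8. -31·(0.3883 − sin(2π·0.3883)/(2π)) = -8.8496 → s = 22.1504

θ=316.9°: 29.8169
θ=322°: 27.1552
θ=325.4°: 24.4003
θ=327.7°: 22.1504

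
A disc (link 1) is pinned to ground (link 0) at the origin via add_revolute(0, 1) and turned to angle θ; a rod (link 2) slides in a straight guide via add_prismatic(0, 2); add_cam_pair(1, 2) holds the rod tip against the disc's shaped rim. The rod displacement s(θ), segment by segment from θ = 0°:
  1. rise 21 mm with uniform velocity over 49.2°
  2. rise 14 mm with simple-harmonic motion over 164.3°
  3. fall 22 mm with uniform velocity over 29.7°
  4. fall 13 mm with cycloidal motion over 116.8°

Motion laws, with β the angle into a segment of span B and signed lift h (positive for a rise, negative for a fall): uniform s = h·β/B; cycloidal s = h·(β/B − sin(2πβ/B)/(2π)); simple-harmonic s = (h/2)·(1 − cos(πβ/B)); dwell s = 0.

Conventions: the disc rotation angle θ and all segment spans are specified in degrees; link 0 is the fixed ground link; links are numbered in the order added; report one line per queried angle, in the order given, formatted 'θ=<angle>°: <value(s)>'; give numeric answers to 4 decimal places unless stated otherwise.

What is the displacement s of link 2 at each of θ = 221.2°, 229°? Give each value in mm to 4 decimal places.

segment 1 (0° to 49.2°, uniform, h = 21) is passed completely: s = 0.0000 + (21) = 21.0000
segment 2 (49.2° to 213.5°, simple-harmonic, h = 14) is passed completely: s = 21.0000 + (14) = 35.0000
θ = 221.2° falls in segment 3 (213.5° to 243.2°, uniform, h = -22): β = 221.2 − 213.5 = 7.7°, B = 29.7°; Δs = -22·7.7/29.7 = -5.7037; s = 35.0000 − 5.7037 = 29.2963
θ = 229° falls in segment 3 (213.5° to 243.2°, uniform, h = -22): β = 229 − 213.5 = 15.5°, B = 29.7°; Δs = -22·15.5/29.7 = -11.4815; s = 35.0000 − 11.4815 = 23.5185

θ=221.2°: 29.2963
θ=229°: 23.5185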